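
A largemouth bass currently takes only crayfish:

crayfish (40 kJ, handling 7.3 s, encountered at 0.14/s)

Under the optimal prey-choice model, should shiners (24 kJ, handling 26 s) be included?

On crayfish alone, R = ΣλE/(1+Σλh) = 5.6/2.022 = 2.77 kJ/s.
shiners: E/h = 24/26 = 0.9231 kJ/s.
Since 0.9231 < R, time spent handling shiners is better spent searching.

No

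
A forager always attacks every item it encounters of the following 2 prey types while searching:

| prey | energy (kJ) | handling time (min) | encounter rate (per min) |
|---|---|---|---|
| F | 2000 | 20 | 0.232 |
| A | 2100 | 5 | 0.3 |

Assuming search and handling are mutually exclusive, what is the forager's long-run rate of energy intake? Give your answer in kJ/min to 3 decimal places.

153.221 kJ/min

R = Σλ_iE_i / (1 + Σλ_ih_i)
Numerator: 0.232×2000 + 0.3×2100 = 1094
Denominator: 1 + 0.232×20 + 0.3×5 = 7.14
R = 1094/7.14 = 153.2 kJ/min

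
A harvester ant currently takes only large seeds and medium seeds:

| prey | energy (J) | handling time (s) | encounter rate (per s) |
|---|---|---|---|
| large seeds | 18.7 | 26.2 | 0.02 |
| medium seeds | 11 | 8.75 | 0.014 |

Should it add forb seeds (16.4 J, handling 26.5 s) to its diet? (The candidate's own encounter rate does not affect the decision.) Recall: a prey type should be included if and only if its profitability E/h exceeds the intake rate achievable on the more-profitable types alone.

Yes

Current rate: (0.02×18.7 + 0.014×11)/(1 + 0.02×26.2 + 0.014×8.75) = 0.3207 J/s.
forb seeds: E/h = 16.4/26.5 = 0.6189 J/s.
0.6189 > 0.3207, so adding forb seeds raises the average — include it.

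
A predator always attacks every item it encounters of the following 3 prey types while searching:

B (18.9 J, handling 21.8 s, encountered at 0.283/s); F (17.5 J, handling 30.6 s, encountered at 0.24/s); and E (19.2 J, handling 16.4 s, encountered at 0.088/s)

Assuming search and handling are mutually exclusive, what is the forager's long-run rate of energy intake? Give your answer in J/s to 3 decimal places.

0.704 J/s

Energy encountered per unit search time: 0.283×18.9 + 0.24×17.5 + 0.088×19.2 = 11.24 J/s.
Handling time per unit search time: 0.283×21.8 + 0.24×30.6 + 0.088×16.4 = 14.96.
Rate = 11.24/(1 + 14.96) = 0.7043 J/s.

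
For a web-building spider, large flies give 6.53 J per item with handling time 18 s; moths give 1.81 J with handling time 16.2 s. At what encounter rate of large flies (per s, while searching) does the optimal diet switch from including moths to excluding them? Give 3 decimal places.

0.025 per s

At the threshold, the rate on large flies alone equals the profitability of moths: λ·6.53/(1 + λ·18) = 1.81/16.2 = 0.1117.
Rearranging, λ(6.53 − 0.1117×18) = 0.1117, so λ = 0.1117/4.519 = 0.02472 per s.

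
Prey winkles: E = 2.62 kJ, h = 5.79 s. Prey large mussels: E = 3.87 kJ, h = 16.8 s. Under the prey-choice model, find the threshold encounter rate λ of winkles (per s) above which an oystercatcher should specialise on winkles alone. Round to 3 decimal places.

0.179 per s

Drop large mussels once their profitability E₂/h₂ falls below the rate achievable on winkles alone: E₂/h₂ = λE₁/(1 + λh₁).
Solve for λ: λE₁h₂ = E₂(1 + λh₁) → λ(E₁h₂ − E₂h₁) = E₂ → λ = E₂/(E₁h₂ − E₂h₁).
λ = 3.87/(2.62×16.8 − 3.87×5.79) = 3.87/21.61 = 0.1791 per s.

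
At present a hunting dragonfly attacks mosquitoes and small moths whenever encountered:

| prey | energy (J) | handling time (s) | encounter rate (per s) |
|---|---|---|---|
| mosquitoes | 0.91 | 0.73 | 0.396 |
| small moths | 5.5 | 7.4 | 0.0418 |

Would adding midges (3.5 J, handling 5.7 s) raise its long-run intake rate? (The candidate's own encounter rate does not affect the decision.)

On mosquitoes and small moths alone, R = ΣλE/(1+Σλh) = 0.5903/1.598 = 0.3693 J/s.
Profitability of midges: 3.5/5.7 = 0.614 J/s.
Since 0.614 > R, including midges increases the long-run rate.

Yes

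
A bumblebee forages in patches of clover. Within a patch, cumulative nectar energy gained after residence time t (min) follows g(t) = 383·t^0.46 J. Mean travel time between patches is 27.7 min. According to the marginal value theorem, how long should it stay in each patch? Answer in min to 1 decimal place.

Maximise g(t)/(T+t): set derivative to zero → g'(t)(T+t) = g(t).
g'(t) = 0.46·383·t^-0.54. Setting 0.46·383·t^-0.54 = 383·t^0.46/(27.7+t) gives 0.46(27.7+t) = t, so 0.54·t = 0.46×27.7.
t* = 0.46×27.7/0.54 = 23.6 min.

23.6 min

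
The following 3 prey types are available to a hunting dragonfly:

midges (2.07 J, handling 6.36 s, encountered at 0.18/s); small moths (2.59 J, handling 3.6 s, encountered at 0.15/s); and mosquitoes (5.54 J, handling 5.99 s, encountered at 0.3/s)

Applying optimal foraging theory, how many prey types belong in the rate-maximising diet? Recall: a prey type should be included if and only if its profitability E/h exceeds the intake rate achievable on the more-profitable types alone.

2

Profitabilities (E/h, J/s): mosquitoes 0.925, small moths 0.719, midges 0.325. Add prey in this order while the next type's profitability exceeds the intake rate on those already taken.
Rate on top 1: 0.5942. small moths: 0.719 > 0.5942 → include.
Rate on top 2: 0.6145. midges: 0.325 < 0.6145 → exclude; stop.
Optimal diet: mosquitoes, small moths — 2 of 3 types.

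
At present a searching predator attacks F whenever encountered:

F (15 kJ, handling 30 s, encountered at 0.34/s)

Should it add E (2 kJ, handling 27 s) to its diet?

No

On F alone, R = ΣλE/(1+Σλh) = 5.1/11.2 = 0.4554 kJ/s.
Profitability of E: 2/27 = 0.07407 kJ/s.
Since 0.07407 < R, time spent handling E is better spent searching.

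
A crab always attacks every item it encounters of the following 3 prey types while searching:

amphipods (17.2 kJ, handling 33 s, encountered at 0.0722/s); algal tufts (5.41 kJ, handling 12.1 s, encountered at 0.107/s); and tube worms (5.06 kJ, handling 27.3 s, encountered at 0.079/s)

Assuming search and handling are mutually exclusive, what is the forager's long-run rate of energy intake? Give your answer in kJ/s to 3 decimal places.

R = Σλ_iE_i / (1 + Σλ_ih_i)
Numerator: 0.0722×17.2 + 0.107×5.41 + 0.079×5.06 = 2.22
Denominator: 1 + 0.0722×33 + 0.107×12.1 + 0.079×27.3 = 6.834
R = 2.22/6.834 = 0.3249 kJ/s

0.325 kJ/s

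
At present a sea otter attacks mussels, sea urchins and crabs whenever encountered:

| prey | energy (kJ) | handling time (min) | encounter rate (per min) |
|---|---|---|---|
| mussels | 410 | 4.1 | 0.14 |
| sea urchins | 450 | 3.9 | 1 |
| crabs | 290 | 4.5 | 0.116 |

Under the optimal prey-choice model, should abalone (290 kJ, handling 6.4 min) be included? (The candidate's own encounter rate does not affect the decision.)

No

Current rate: (0.14×410 + 1×450 + 0.116×290)/(1 + 0.14×4.1 + 1×3.9 + 0.116×4.5) = 90.23 kJ/min.
Profitability of abalone: 290/6.4 = 45.31 kJ/min.
Since 45.31 < R, time spent handling abalone is better spent searching.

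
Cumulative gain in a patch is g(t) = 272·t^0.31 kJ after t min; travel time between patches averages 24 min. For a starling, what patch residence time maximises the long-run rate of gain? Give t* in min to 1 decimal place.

10.8 min

Maximise g(t)/(T+t): set derivative to zero → g'(t)(T+t) = g(t).
g'(t) = 0.31·272·t^-0.69. Setting 0.31·272·t^-0.69 = 272·t^0.31/(24+t) gives 0.31(24+t) = t, so 0.69·t = 0.31×24.
t* = 0.31×24/0.69 = 10.78 min.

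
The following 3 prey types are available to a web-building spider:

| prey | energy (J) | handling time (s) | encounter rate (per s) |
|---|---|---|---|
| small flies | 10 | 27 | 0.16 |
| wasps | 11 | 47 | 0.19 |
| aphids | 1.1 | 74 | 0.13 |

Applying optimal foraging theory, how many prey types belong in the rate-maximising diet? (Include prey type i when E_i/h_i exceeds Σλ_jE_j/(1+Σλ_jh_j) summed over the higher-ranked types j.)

1

Profitabilities (E/h, J/s): small flies 0.37, wasps 0.234, aphids 0.0149. Add prey in this order while the next type's profitability exceeds the intake rate on those already taken.
Rate on top 1: 0.3008. wasps: 0.234 < 0.3008 → exclude; stop.
Optimal diet: small flies — 1 of 3 types.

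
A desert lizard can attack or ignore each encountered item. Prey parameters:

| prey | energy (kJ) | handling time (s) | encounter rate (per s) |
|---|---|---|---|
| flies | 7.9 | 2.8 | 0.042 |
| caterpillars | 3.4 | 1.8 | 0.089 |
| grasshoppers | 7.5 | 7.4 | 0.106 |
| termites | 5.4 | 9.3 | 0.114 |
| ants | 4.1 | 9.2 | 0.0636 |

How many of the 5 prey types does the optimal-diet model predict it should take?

E/h in descending order: flies 2.82, caterpillars 1.89, grasshoppers 1.01, termites 0.581, ants 0.446 kJ/s. The optimal diet is the largest prefix of this list for which every included type satisfies E_i/h_i > R on the types above it.
Rate on top 1: 0.2969. caterpillars: 1.89 > 0.2969 → include.
Rate on top 2: 0.4965. grasshoppers: 1.01 > 0.4965 → include.
Rate on top 3: 0.6931. termites: 0.581 < 0.6931 → exclude; stop.
Optimal diet: flies, caterpillars, grasshoppers — 3 of 5 types.

3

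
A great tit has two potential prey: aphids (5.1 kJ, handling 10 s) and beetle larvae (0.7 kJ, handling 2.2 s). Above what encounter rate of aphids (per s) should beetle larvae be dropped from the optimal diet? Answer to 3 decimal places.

0.166 per s

The zero-one rule: include beetle larvae iff E₂/h₂ > λE₁/(1+λh₁). Equality gives the switch point.
λE₁h₂ = E₂ + λE₂h₁ ⇒ λ = E₂/(E₁h₂ − E₂h₁) = 0.7/(11.22 − 7) = 0.1659 per s.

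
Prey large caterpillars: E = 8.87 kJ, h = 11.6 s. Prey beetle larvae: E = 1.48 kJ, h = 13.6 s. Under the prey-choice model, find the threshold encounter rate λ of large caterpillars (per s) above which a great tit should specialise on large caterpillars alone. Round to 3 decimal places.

Drop beetle larvae once their profitability E₂/h₂ falls below the rate achievable on large caterpillars alone: E₂/h₂ = λE₁/(1 + λh₁).
Solve for λ: λE₁h₂ = E₂(1 + λh₁) → λ(E₁h₂ − E₂h₁) = E₂ → λ = E₂/(E₁h₂ − E₂h₁).
λ = 1.48/(8.87×13.6 − 1.48×11.6) = 1.48/103.5 = 0.0143 per s.

0.014 per s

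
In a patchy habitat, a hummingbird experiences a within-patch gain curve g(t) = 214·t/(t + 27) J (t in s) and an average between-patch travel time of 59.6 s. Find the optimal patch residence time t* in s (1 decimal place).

By the marginal value theorem, leave when the instantaneous gain rate g'(t) equals the habitat-wide average g(t)/(T + t).
g'(t) = 214·27/(t + 27)². Setting 214·27/(t+27)² = 214t/[(t+27)(59.6+t)] gives 27(59.6+t) = t(t+27), so t² = 27×59.6 = 1609.
t* = √1609 = 40.11 s.

40.1 s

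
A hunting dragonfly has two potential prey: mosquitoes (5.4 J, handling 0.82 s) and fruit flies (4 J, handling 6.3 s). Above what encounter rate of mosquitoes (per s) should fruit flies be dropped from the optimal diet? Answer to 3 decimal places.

0.130 per s

The zero-one rule: include fruit flies iff E₂/h₂ > λE₁/(1+λh₁). Equality gives the switch point.
λE₁h₂ = E₂ + λE₂h₁ ⇒ λ = E₂/(E₁h₂ − E₂h₁) = 4/(34.02 − 3.28) = 0.1301 per s.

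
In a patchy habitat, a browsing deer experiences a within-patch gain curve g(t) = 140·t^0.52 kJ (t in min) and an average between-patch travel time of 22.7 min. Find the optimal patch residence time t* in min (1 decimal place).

Optimal t* satisfies g'(t*) = g(t*)/(T + t*).
g'(t) = 0.52·140·t^-0.48. Setting 0.52·140·t^-0.48 = 140·t^0.52/(22.7+t) gives 0.52(22.7+t) = t, so 0.48·t = 0.52×22.7.
t* = 0.52×22.7/0.48 = 24.59 min.

24.6 min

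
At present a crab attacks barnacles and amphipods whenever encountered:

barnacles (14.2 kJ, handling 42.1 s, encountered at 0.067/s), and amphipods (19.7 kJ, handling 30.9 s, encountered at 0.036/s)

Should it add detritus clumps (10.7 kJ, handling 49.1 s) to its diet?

No

Intake rate on the current diet: R = (0.067×14.2 + 0.036×19.7) / (1 + 0.067×42.1 + 0.036×30.9) = 1.661/4.933 = 0.3366 kJ/s.
detritus clumps: E/h = 10.7/49.1 = 0.2179 kJ/s.
0.2179 < 0.3366, so adding detritus clumps would lower the average — exclude it.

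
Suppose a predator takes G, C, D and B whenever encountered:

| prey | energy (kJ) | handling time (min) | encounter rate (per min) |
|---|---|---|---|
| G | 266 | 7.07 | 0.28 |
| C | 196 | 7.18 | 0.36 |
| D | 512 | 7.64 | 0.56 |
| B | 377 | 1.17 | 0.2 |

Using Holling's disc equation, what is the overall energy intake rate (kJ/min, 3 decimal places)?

50.329 kJ/min

R = (0.28×266 + 0.36×196 + 0.56×512 + 0.2×377) / (1 + 0.28×7.07 + 0.36×7.18 + 0.56×7.64 + 0.2×1.17) = 507.2/10.08 = 50.33 kJ/min.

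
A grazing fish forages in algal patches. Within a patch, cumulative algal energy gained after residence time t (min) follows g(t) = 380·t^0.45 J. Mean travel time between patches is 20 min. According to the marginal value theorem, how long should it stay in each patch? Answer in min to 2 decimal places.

By the marginal value theorem, leave when the instantaneous gain rate g'(t) equals the habitat-wide average g(t)/(T + t).
g'(t) = 0.45·380·t^-0.55. Setting 0.45·380·t^-0.55 = 380·t^0.45/(20+t) gives 0.45(20+t) = t, so 0.55·t = 0.45×20.
t* = 0.45×20/0.55 = 16.36 min.

16.36 min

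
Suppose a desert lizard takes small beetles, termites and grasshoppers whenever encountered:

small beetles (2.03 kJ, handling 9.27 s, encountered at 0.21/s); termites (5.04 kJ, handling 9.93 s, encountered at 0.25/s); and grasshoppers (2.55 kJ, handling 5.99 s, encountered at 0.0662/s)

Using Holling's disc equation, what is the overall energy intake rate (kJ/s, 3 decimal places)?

R = Σλ_iE_i / (1 + Σλ_ih_i)
Numerator: 0.21×2.03 + 0.25×5.04 + 0.0662×2.55 = 1.855
Denominator: 1 + 0.21×9.27 + 0.25×9.93 + 0.0662×5.99 = 5.826
R = 1.855/5.826 = 0.3184 kJ/s

0.318 kJ/s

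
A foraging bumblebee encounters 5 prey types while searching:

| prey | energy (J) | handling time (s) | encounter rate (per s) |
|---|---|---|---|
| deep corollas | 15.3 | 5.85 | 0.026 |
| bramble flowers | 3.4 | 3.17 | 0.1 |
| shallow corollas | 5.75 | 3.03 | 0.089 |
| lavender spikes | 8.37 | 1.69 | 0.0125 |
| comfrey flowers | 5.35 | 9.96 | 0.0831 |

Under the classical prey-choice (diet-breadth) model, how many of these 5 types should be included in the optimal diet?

E/h in descending order: lavender spikes 4.95, deep corollas 2.62, shallow corollas 1.9, bramble flowers 1.07, comfrey flowers 0.537 J/s. The optimal diet is the largest prefix of this list for which every included type satisfies E_i/h_i > R on the types above it.
Rate on top 1: 0.1025. deep corollas: 2.62 > 0.1025 → include.
Rate on top 2: 0.4282. shallow corollas: 1.9 > 0.4282 → include.
Rate on top 3: 0.7029. bramble flowers: 1.07 > 0.7029 → include.
Rate on top 4: 0.7695. comfrey flowers: 0.537 < 0.7695 → exclude; stop.
Optimal diet: lavender spikes, deep corollas, shallow corollas, bramble flowers — 4 of 5 types.

4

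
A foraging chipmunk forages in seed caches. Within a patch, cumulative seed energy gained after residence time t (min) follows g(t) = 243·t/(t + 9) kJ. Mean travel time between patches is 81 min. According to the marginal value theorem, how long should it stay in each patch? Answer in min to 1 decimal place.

Maximise g(t)/(T+t): set derivative to zero → g'(t)(T+t) = g(t).
g'(t) = 243·9/(t + 9)². Setting 243·9/(t+9)² = 243t/[(t+9)(81+t)] gives 9(81+t) = t(t+9), so t² = 9×81 = 729.
t* = √729 = 27 min.

27.0 min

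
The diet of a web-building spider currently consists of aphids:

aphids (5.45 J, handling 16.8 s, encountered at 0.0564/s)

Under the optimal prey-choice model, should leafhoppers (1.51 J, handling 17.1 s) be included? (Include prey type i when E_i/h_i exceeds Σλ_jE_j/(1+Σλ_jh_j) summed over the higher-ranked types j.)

On aphids alone, R = ΣλE/(1+Σλh) = 0.3074/1.948 = 0.1578 J/s.
Profitability of leafhoppers: 1.51/17.1 = 0.0883 J/s.
Since 0.0883 < R, time spent handling leafhoppers is better spent searching.

No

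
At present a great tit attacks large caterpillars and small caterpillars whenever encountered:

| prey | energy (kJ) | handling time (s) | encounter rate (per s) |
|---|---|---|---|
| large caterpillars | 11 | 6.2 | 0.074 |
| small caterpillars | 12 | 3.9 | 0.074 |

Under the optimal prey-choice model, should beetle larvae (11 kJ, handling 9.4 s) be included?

Yes

Current rate: (0.074×11 + 0.074×12)/(1 + 0.074×6.2 + 0.074×3.9) = 0.974 kJ/s.
beetle larvae: E/h = 11/9.4 = 1.17 kJ/s.
1.17 > 0.974, so adding beetle larvae raises the average — include it.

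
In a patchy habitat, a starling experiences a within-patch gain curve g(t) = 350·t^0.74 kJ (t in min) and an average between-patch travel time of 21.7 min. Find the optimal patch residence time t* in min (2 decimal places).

By the marginal value theorem, leave when the instantaneous gain rate g'(t) equals the habitat-wide average g(t)/(T + t).
g'(t) = 0.74·350·t^-0.26. Setting 0.74·350·t^-0.26 = 350·t^0.74/(21.7+t) gives 0.74(21.7+t) = t, so 0.26·t = 0.74×21.7.
t* = 0.74×21.7/0.26 = 61.76 min.

61.76 min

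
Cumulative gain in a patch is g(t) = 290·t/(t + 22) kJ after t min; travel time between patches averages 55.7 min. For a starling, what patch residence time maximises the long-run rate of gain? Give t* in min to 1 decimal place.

By the marginal value theorem, leave when the instantaneous gain rate g'(t) equals the habitat-wide average g(t)/(T + t).
g'(t) = 290·22/(t + 22)². Setting 290·22/(t+22)² = 290t/[(t+22)(55.7+t)] gives 22(55.7+t) = t(t+22), so t² = 22×55.7 = 1225.
t* = √1225 = 35.01 min.

35.0 min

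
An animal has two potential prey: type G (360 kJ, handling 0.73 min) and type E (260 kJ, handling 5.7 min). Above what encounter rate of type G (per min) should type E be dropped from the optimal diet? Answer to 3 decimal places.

The zero-one rule: include type E iff E₂/h₂ > λE₁/(1+λh₁). Equality gives the switch point.
λE₁h₂ = E₂ + λE₂h₁ ⇒ λ = E₂/(E₁h₂ − E₂h₁) = 260/(2052 − 189.8) = 0.1396 per min.

0.140 per min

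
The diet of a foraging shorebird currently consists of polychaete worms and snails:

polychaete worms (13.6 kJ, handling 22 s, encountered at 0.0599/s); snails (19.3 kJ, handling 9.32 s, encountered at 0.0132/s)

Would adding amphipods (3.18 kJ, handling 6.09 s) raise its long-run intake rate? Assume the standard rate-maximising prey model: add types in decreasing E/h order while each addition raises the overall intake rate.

On polychaete worms and snails alone, R = ΣλE/(1+Σλh) = 1.069/2.441 = 0.4381 kJ/s.
amphipods: E/h = 3.18/6.09 = 0.5222 kJ/s.
Since 0.5222 > R, including amphipods increases the long-run rate.

Yes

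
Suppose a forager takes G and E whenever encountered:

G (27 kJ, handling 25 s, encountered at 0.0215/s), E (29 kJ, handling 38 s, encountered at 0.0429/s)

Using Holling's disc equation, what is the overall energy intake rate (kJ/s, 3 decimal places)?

0.576 kJ/s

R = (0.0215×27 + 0.0429×29) / (1 + 0.0215×25 + 0.0429×38) = 1.825/3.168 = 0.576 kJ/s.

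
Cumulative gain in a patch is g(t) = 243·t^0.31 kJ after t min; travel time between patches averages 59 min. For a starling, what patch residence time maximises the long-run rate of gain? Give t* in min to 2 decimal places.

By the marginal value theorem, leave when the instantaneous gain rate g'(t) equals the habitat-wide average g(t)/(T + t).
g'(t) = 0.31·243·t^-0.69. Setting 0.31·243·t^-0.69 = 243·t^0.31/(59+t) gives 0.31(59+t) = t, so 0.69·t = 0.31×59.
t* = 0.31×59/0.69 = 26.51 min.

26.51 min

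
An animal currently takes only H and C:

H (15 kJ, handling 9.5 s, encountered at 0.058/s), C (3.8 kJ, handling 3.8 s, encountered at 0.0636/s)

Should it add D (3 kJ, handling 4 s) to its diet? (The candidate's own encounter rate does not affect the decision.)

Yes

Intake rate on the current diet: R = (0.058×15 + 0.0636×3.8) / (1 + 0.058×9.5 + 0.0636×3.8) = 1.112/1.793 = 0.6201 kJ/s.
D: E/h = 3/4 = 0.75 kJ/s.
0.75 > 0.6201, so adding D raises the average — include it.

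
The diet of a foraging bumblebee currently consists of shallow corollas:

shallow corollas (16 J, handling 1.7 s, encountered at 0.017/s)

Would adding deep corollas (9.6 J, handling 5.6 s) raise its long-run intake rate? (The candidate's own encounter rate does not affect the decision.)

Yes

Current rate: (0.017×16)/(1 + 0.017×1.7) = 0.2644 J/s.
Profitability of deep corollas: 9.6/5.6 = 1.714 J/s.
Since 1.714 > R, including deep corollas increases the long-run rate.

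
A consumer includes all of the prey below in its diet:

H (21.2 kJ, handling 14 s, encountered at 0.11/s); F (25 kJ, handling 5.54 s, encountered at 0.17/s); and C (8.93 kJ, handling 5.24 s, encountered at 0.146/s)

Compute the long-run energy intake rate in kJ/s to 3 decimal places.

R = Σλ_iE_i / (1 + Σλ_ih_i)
Numerator: 0.11×21.2 + 0.17×25 + 0.146×8.93 = 7.886
Denominator: 1 + 0.11×14 + 0.17×5.54 + 0.146×5.24 = 4.247
R = 7.886/4.247 = 1.857 kJ/s

1.857 kJ/s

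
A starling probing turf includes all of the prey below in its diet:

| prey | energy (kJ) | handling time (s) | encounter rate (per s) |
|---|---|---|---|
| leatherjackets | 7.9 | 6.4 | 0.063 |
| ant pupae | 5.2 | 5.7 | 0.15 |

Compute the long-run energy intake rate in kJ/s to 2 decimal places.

0.57 kJ/s

R = (0.063×7.9 + 0.15×5.2) / (1 + 0.063×6.4 + 0.15×5.7) = 1.278/2.258 = 0.5658 kJ/s.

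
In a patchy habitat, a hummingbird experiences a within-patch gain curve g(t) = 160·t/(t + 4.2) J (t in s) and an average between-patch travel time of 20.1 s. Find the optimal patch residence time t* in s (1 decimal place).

9.2 s

Maximise g(t)/(T+t): set derivative to zero → g'(t)(T+t) = g(t).
g'(t) = 160·4.2/(t + 4.2)². Setting 160·4.2/(t+4.2)² = 160t/[(t+4.2)(20.1+t)] gives 4.2(20.1+t) = t(t+4.2), so t² = 4.2×20.1 = 84.42.
t* = √84.42 = 9.188 s.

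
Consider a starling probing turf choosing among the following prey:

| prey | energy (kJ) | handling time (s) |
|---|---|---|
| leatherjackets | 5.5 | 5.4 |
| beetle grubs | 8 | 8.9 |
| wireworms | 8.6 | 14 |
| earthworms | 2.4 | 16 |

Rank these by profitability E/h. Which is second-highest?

beetle grubs

Profitability E/h (kJ/s): leatherjackets = 5.5/5.4 = 1.02, beetle grubs = 8/8.9 = 0.899, wireworms = 8.6/14 = 0.614, earthworms = 2.4/16 = 0.15.
Ranked: leatherjackets > beetle grubs > wireworms > earthworms.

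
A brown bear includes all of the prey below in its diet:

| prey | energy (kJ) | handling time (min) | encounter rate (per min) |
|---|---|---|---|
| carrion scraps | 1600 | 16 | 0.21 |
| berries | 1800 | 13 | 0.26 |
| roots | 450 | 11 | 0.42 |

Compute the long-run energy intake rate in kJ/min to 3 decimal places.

Energy encountered per unit search time: 0.21×1600 + 0.26×1800 + 0.42×450 = 993 kJ/min.
Handling time per unit search time: 0.21×16 + 0.26×13 + 0.42×11 = 11.36.
Rate = 993/(1 + 11.36) = 80.34 kJ/min.

80.340 kJ/min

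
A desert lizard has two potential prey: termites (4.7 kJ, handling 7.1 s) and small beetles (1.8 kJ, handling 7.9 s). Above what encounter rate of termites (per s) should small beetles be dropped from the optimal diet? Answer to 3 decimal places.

0.074 per s

The zero-one rule: include small beetles iff E₂/h₂ > λE₁/(1+λh₁). Equality gives the switch point.
λE₁h₂ = E₂ + λE₂h₁ ⇒ λ = E₂/(E₁h₂ − E₂h₁) = 1.8/(37.13 − 12.78) = 0.07392 per s.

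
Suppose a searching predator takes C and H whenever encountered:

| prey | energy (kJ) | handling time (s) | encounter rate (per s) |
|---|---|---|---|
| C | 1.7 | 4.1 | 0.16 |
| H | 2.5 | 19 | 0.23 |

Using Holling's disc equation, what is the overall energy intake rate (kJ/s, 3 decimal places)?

0.141 kJ/s

R = (0.16×1.7 + 0.23×2.5) / (1 + 0.16×4.1 + 0.23×19) = 0.847/6.026 = 0.1406 kJ/s.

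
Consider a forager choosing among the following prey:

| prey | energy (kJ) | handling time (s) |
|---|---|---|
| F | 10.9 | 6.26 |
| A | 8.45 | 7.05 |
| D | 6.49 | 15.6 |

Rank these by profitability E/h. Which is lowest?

D

Profitability E/h (kJ/s): F = 10.9/6.26 = 1.74, A = 8.45/7.05 = 1.2, D = 6.49/15.6 = 0.416.
Ranked: F > A > D.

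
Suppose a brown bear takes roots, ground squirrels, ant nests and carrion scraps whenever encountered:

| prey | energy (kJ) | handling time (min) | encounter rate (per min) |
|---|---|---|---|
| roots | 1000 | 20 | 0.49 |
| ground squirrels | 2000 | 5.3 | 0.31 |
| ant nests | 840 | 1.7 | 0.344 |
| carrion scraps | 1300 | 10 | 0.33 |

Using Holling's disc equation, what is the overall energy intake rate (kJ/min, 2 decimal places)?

R = (0.49×1000 + 0.31×2000 + 0.344×840 + 0.33×1300) / (1 + 0.49×20 + 0.31×5.3 + 0.344×1.7 + 0.33×10) = 1828/16.33 = 112 kJ/min.

111.95 kJ/min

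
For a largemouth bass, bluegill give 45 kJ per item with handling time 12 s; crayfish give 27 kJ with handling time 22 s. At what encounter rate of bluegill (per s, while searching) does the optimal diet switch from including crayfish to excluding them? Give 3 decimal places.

0.041 per s

Drop crayfish once their profitability E₂/h₂ falls below the rate achievable on bluegill alone: E₂/h₂ = λE₁/(1 + λh₁).
Solve for λ: λE₁h₂ = E₂(1 + λh₁) → λ(E₁h₂ − E₂h₁) = E₂ → λ = E₂/(E₁h₂ − E₂h₁).
λ = 27/(45×22 − 27×12) = 27/666 = 0.04054 per s.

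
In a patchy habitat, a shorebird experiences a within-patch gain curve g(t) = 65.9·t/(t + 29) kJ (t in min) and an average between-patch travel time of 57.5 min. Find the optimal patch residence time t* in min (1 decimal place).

Optimal t* satisfies g'(t*) = g(t*)/(T + t*).
g'(t) = 65.9·29/(t + 29)². Setting 65.9·29/(t+29)² = 65.9t/[(t+29)(57.5+t)] gives 29(57.5+t) = t(t+29), so t² = 29×57.5 = 1668.
t* = √1668 = 40.84 min.

40.8 min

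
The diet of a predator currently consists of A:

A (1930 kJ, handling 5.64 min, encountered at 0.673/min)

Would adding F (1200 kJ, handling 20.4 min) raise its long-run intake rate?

On A alone, R = ΣλE/(1+Σλh) = 1299/4.796 = 270.8 kJ/min.
Profitability of F: 1200/20.4 = 58.82 kJ/min.
Since 58.82 < R, time spent handling F is better spent searching.

No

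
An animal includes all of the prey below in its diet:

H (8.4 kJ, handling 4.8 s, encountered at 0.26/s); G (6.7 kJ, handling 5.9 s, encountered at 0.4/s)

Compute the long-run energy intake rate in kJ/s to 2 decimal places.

1.06 kJ/s

R = Σλ_iE_i / (1 + Σλ_ih_i)
Numerator: 0.26×8.4 + 0.4×6.7 = 4.864
Denominator: 1 + 0.26×4.8 + 0.4×5.9 = 4.608
R = 4.864/4.608 = 1.056 kJ/s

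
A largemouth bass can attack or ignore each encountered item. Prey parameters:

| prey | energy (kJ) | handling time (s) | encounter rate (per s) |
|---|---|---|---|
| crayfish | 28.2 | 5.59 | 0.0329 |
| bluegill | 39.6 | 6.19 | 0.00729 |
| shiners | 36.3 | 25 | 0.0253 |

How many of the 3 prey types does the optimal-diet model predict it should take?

3

E/h in descending order: bluegill 6.4, crayfish 5.04, shiners 1.45 kJ/s. The optimal diet is the largest prefix of this list for which every included type satisfies E_i/h_i > R on the types above it.
Rate on top 1: 0.2762. crayfish: 5.04 > 0.2762 → include.
Rate on top 2: 0.9898. shiners: 1.45 > 0.9898 → include.
Optimal diet: bluegill, crayfish, shiners — 3 of 3 types.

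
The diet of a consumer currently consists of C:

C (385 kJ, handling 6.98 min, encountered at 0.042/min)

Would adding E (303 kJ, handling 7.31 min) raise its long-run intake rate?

Yes

Intake rate on the current diet: R = (0.042×385) / (1 + 0.042×6.98) = 16.17/1.293 = 12.5 kJ/min.
Profitability of E: 303/7.31 = 41.45 kJ/min.
Since 41.45 > R, including E increases the long-run rate.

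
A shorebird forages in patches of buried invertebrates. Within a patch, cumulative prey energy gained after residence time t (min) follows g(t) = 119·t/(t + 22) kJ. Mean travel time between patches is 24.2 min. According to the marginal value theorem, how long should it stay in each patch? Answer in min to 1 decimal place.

Optimal t* satisfies g'(t*) = g(t*)/(T + t*).
g'(t) = 119·22/(t + 22)². Setting 119·22/(t+22)² = 119t/[(t+22)(24.2+t)] gives 22(24.2+t) = t(t+22), so t² = 22×24.2 = 532.4.
t* = √532.4 = 23.07 min.

23.1 min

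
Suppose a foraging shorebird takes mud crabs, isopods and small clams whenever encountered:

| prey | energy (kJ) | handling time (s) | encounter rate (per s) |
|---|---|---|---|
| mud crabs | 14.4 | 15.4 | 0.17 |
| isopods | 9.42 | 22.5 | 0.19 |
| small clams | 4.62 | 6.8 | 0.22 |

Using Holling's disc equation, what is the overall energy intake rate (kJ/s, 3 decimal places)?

R = (0.17×14.4 + 0.19×9.42 + 0.22×4.62) / (1 + 0.17×15.4 + 0.19×22.5 + 0.22×6.8) = 5.254/9.389 = 0.5596 kJ/s.

0.560 kJ/s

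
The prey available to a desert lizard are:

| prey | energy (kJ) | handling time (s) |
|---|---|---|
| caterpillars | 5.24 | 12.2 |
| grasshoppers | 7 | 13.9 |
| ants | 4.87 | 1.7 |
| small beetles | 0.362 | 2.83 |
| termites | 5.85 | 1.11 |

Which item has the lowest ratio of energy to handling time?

In descending order of E/h:
termites: 5.85/1.11 = 5.27 kJ/s
ants: 4.87/1.7 = 2.86 kJ/s
grasshoppers: 7/13.9 = 0.504 kJ/s
caterpillars: 5.24/12.2 = 0.43 kJ/s
small beetles: 0.362/2.83 = 0.128 kJ/s

small beetles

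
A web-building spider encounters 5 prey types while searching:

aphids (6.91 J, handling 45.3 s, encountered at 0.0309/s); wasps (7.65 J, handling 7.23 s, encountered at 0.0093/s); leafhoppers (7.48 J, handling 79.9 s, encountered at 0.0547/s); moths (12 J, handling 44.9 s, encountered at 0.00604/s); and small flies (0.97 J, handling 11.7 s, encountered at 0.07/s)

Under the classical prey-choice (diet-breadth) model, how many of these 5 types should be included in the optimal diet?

Profitabilities (E/h, J/s): wasps 1.06, moths 0.267, aphids 0.153, leafhoppers 0.0936, small flies 0.0829. Add prey in this order while the next type's profitability exceeds the intake rate on those already taken.
Rate on top 1: 0.06666. moths: 0.267 > 0.06666 → include.
Rate on top 2: 0.1073. aphids: 0.153 > 0.1073 → include.
Rate on top 3: 0.1304. leafhoppers: 0.0936 < 0.1304 → exclude; stop.
Optimal diet: wasps, moths, aphids — 3 of 5 types.

3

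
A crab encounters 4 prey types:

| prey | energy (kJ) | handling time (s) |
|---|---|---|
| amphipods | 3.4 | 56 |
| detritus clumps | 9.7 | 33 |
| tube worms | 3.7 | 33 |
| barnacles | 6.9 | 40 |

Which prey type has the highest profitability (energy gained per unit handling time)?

detritus clumps

Profitability E/h (kJ/s): amphipods = 3.4/56 = 0.0607, detritus clumps = 9.7/33 = 0.294, tube worms = 3.7/33 = 0.112, barnacles = 6.9/40 = 0.173.
Ranked: detritus clumps > barnacles > tube worms > amphipods.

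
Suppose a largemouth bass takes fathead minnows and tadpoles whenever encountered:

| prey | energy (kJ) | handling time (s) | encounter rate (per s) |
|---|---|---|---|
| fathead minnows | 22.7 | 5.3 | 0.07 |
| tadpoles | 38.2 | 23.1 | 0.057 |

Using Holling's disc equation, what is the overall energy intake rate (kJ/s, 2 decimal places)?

1.40 kJ/s

Energy encountered per unit search time: 0.07×22.7 + 0.057×38.2 = 3.766 kJ/s.
Handling time per unit search time: 0.07×5.3 + 0.057×23.1 = 1.688.
Rate = 3.766/(1 + 1.688) = 1.401 kJ/s.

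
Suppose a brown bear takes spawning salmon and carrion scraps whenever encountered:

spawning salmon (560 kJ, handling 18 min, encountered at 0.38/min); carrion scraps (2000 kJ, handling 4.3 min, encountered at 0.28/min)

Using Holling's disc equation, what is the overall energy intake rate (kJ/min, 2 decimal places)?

R = (0.38×560 + 0.28×2000) / (1 + 0.38×18 + 0.28×4.3) = 772.8/9.044 = 85.45 kJ/min.

85.45 kJ/min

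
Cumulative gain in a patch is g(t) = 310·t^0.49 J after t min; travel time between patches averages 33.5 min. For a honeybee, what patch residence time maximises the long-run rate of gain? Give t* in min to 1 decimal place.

32.2 min

By the marginal value theorem, leave when the instantaneous gain rate g'(t) equals the habitat-wide average g(t)/(T + t).
g'(t) = 0.49·310·t^-0.51. Setting 0.49·310·t^-0.51 = 310·t^0.49/(33.5+t) gives 0.49(33.5+t) = t, so 0.51·t = 0.49×33.5.
t* = 0.49×33.5/0.51 = 32.19 min.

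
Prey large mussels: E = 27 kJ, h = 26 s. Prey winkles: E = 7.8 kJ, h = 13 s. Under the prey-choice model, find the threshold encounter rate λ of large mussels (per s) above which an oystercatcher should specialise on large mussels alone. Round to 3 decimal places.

0.053 per s

The zero-one rule: include winkles iff E₂/h₂ > λE₁/(1+λh₁). Equality gives the switch point.
λE₁h₂ = E₂ + λE₂h₁ ⇒ λ = E₂/(E₁h₂ − E₂h₁) = 7.8/(351 − 202.8) = 0.05263 per s.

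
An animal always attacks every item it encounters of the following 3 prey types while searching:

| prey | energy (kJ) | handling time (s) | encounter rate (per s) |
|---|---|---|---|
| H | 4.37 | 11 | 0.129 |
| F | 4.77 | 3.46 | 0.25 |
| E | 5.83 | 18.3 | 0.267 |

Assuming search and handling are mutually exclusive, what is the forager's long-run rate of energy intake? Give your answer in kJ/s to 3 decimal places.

R = (0.129×4.37 + 0.25×4.77 + 0.267×5.83) / (1 + 0.129×11 + 0.25×3.46 + 0.267×18.3) = 3.313/8.17 = 0.4055 kJ/s.

0.405 kJ/s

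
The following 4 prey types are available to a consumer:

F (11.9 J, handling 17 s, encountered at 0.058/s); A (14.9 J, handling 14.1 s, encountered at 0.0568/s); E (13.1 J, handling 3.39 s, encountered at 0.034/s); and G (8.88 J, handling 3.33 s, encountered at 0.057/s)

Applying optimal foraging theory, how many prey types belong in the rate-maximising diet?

Profitabilities (E/h, J/s): E 3.86, G 2.67, A 1.06, F 0.7. Add prey in this order while the next type's profitability exceeds the intake rate on those already taken.
Rate on top 1: 0.3994. G: 2.67 > 0.3994 → include.
Rate on top 2: 0.7291. A: 1.06 > 0.7291 → include.
Rate on top 3: 0.8537. F: 0.7 < 0.8537 → exclude; stop.
Optimal diet: E, G, A — 3 of 4 types.

3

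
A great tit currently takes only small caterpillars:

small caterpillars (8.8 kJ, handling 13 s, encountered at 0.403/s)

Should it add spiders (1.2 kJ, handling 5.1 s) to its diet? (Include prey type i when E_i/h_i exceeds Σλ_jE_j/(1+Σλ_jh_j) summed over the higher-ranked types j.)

On small caterpillars alone, R = ΣλE/(1+Σλh) = 3.546/6.239 = 0.5684 kJ/s.
spiders: E/h = 1.2/5.1 = 0.2353 kJ/s.
Since 0.2353 < R, time spent handling spiders is better spent searching.

No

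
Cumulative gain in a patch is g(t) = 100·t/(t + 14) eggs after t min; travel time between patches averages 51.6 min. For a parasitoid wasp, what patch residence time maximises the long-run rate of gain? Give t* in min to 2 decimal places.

By the marginal value theorem, leave when the instantaneous gain rate g'(t) equals the habitat-wide average g(t)/(T + t).
g'(t) = 100·14/(t + 14)². Setting 100·14/(t+14)² = 100t/[(t+14)(51.6+t)] gives 14(51.6+t) = t(t+14), so t² = 14×51.6 = 722.4.
t* = √722.4 = 26.88 min.

26.88 min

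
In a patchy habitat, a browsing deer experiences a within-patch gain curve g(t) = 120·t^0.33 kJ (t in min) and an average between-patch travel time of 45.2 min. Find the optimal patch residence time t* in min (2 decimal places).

Optimal t* satisfies g'(t*) = g(t*)/(T + t*).
g'(t) = 0.33·120·t^-0.67. Setting 0.33·120·t^-0.67 = 120·t^0.33/(45.2+t) gives 0.33(45.2+t) = t, so 0.67·t = 0.33×45.2.
t* = 0.33×45.2/0.67 = 22.26 min.

22.26 min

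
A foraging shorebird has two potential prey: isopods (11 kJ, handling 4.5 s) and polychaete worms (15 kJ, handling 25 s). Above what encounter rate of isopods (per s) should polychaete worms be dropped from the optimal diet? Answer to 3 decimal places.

0.072 per s

At the threshold, the rate on isopods alone equals the profitability of polychaete worms: λ·11/(1 + λ·4.5) = 15/25 = 0.6.
Rearranging, λ(11 − 0.6×4.5) = 0.6, so λ = 0.6/8.3 = 0.07229 per s.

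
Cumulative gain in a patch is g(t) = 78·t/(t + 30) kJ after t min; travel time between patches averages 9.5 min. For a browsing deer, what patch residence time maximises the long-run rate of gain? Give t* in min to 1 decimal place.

By the marginal value theorem, leave when the instantaneous gain rate g'(t) equals the habitat-wide average g(t)/(T + t).
g'(t) = 78·30/(t + 30)². Setting 78·30/(t+30)² = 78t/[(t+30)(9.5+t)] gives 30(9.5+t) = t(t+30), so t² = 30×9.5 = 285.
t* = √285 = 16.88 min.

16.9 min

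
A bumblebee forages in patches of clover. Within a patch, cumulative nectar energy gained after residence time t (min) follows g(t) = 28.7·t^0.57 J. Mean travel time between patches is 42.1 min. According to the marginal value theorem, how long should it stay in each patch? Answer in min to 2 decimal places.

By the marginal value theorem, leave when the instantaneous gain rate g'(t) equals the habitat-wide average g(t)/(T + t).
g'(t) = 0.57·28.7·t^-0.43. Setting 0.57·28.7·t^-0.43 = 28.7·t^0.57/(42.1+t) gives 0.57(42.1+t) = t, so 0.43·t = 0.57×42.1.
t* = 0.57×42.1/0.43 = 55.81 min.

55.81 min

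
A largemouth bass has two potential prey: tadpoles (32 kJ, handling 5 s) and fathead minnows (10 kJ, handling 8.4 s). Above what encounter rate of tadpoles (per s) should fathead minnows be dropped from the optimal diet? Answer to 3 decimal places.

Drop fathead minnows once their profitability E₂/h₂ falls below the rate achievable on tadpoles alone: E₂/h₂ = λE₁/(1 + λh₁).
Solve for λ: λE₁h₂ = E₂(1 + λh₁) → λ(E₁h₂ − E₂h₁) = E₂ → λ = E₂/(E₁h₂ − E₂h₁).
λ = 10/(32×8.4 − 10×5) = 10/218.8 = 0.0457 per s.

0.046 per s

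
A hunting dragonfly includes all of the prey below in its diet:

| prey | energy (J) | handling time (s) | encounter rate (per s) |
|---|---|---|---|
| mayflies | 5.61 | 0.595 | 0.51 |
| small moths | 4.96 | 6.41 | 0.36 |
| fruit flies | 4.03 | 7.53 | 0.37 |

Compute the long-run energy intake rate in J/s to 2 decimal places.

R = (0.51×5.61 + 0.36×4.96 + 0.37×4.03) / (1 + 0.51×0.595 + 0.36×6.41 + 0.37×7.53) = 6.138/6.397 = 0.9595 J/s.

0.96 J/s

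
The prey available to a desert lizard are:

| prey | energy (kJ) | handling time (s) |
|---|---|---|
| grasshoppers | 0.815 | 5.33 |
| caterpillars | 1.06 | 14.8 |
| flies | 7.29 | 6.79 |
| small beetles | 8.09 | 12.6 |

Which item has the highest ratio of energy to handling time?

In descending order of E/h:
flies: 7.29/6.79 = 1.07 kJ/s
small beetles: 8.09/12.6 = 0.642 kJ/s
grasshoppers: 0.815/5.33 = 0.153 kJ/s
caterpillars: 1.06/14.8 = 0.0716 kJ/s

flies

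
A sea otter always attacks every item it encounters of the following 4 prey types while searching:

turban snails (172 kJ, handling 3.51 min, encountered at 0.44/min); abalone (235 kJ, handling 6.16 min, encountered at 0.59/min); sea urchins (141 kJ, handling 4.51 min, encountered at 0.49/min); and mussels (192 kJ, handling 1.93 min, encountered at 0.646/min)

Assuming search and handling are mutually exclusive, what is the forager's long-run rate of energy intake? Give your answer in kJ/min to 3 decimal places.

Energy encountered per unit search time: 0.44×172 + 0.59×235 + 0.49×141 + 0.646×192 = 407.5 kJ/min.
Handling time per unit search time: 0.44×3.51 + 0.59×6.16 + 0.49×4.51 + 0.646×1.93 = 8.635.
Rate = 407.5/(1 + 8.635) = 42.29 kJ/min.

42.287 kJ/min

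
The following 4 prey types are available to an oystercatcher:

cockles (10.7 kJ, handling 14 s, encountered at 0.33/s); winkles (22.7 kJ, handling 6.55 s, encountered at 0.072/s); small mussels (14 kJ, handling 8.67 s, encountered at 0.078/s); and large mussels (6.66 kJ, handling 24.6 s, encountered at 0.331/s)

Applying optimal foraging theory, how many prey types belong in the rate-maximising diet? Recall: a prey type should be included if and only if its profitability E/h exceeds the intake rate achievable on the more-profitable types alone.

2

Profitabilities (E/h, kJ/s): winkles 3.47, small mussels 1.61, cockles 0.764, large mussels 0.271. Add prey in this order while the next type's profitability exceeds the intake rate on those already taken.
Rate on top 1: 1.111. small mussels: 1.61 > 1.111 → include.
Rate on top 2: 1.269. cockles: 0.764 < 1.269 → exclude; stop.
Optimal diet: winkles, small mussels — 2 of 4 types.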